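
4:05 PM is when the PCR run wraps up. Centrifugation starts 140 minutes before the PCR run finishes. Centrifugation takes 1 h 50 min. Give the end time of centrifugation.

Centrifugation starts at 4:05 PM − 140 min = 1:45 PM.
Centrifugation ends at 1:45 PM + 110 min = 3:35 PM.

3:35 PM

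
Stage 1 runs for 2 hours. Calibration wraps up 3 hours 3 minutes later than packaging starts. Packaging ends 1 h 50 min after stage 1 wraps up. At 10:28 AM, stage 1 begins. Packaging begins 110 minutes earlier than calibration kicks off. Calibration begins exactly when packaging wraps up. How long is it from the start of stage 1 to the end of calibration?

5 hours 3 minutes

Stage 1 ends at 10:28 AM + 120 min = 12:28 PM.
Packaging ends at 12:28 PM + 110 min = 2:18 PM.
So calibration starts at 2:18 PM.
Packaging starts at 2:18 PM − 110 min = 12:28 PM.
Calibration ends at 12:28 PM + 183 min = 3:31 PM.
From 10:28 AM to 3:31 PM is 5 hours 3 minutes.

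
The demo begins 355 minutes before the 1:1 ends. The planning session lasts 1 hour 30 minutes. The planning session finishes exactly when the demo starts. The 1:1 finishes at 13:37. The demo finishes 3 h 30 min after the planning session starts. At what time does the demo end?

09:42

The demo starts at 13:37 − 355 min = 07:42.
So the planning session ends at 07:42.
The planning session starts at 07:42 − 90 min = 06:12.
The demo ends at 06:12 + 210 min = 09:42.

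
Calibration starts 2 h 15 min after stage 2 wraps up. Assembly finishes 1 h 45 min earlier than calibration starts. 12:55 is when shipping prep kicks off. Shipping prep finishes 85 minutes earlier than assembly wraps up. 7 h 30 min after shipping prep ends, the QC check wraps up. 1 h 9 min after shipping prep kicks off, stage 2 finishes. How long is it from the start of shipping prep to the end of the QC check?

Stage 2 ends at 12:55 + 69 min = 14:04.
Calibration starts at 14:04 + 135 min = 16:19.
Assembly ends at 16:19 − 105 min = 14:34.
Shipping prep ends at 14:34 − 85 min = 13:09.
The QC check ends at 13:09 + 450 min = 20:39.
From 12:55 to 20:39 is 7 h 44 min.

7 h 44 min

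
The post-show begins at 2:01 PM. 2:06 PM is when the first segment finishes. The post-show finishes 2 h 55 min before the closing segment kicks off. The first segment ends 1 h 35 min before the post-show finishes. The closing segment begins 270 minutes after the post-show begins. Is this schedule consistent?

No

The closing segment starts at 2:01 PM + 270 min = 6:31 PM.
The post-show ends at 6:31 PM − 175 min = 3:36 PM.
The first segment ends at 3:36 PM − 95 min = 2:01 PM.
But the first segment is also said to end at 2:06 PM — a 5-minute conflict.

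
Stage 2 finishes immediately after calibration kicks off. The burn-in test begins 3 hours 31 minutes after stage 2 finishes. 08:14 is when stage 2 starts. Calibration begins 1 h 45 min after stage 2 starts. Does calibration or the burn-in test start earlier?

Calibration starts at 08:14 + 105 min = 09:59.
So stage 2 ends at 09:59.
The burn-in test starts at 09:59 + 211 min = 13:30.
Calibration starts at 09:59 and the burn-in test starts at 13:30, so calibration is first.

calibration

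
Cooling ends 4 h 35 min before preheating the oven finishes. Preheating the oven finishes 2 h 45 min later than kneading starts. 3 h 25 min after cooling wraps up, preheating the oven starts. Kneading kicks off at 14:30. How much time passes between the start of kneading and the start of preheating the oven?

1 hour 35 minutes

Preheating the oven ends at 14:30 + 165 min = 17:15.
Cooling ends at 17:15 − 275 min = 12:40.
Preheating the oven starts at 12:40 + 205 min = 16:05.
From 14:30 to 16:05 is 1 hour 35 minutes.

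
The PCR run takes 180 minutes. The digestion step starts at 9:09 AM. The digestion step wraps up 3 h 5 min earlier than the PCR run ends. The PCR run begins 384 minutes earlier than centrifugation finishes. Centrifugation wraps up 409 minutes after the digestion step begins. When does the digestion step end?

9:29 AM

Centrifugation ends at 9:09 AM + 409 min = 3:58 PM.
The PCR run starts at 3:58 PM − 384 min = 9:34 AM.
The PCR run ends at 9:34 AM + 180 min = 12:34 PM.
The digestion step ends at 12:34 PM − 185 min = 9:29 AM.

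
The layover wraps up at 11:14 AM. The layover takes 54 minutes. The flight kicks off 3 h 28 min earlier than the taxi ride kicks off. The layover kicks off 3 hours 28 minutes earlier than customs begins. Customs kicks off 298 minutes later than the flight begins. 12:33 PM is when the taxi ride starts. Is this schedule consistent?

The flight starts at 12:33 PM − 208 min = 9:05 AM.
Customs starts at 9:05 AM + 298 min = 2:03 PM.
The layover starts at 2:03 PM − 208 min = 10:35 AM.
The layover ends at 10:35 AM + 54 min = 11:29 AM.
But the layover is also said to end at 11:14 AM — a 15-minute conflict.

No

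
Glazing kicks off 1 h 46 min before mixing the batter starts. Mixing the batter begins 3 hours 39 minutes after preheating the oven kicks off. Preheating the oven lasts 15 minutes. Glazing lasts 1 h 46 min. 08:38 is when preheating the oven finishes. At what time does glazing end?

Preheating the oven starts at 08:38 − 15 min = 08:23.
Mixing the batter starts at 08:23 + 219 min = 12:02.
Glazing starts at 12:02 − 106 min = 10:16.
Glazing ends at 10:16 + 106 min = 12:02.

12:02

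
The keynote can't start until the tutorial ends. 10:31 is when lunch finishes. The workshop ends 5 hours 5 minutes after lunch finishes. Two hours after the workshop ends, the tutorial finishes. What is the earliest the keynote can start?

The workshop ends at 10:31 + 305 min = 15:36.
The tutorial ends at 15:36 + 120 min = 17:36.
The keynote is bounded by the tutorial, so the earliest it can start is 17:36.

17:36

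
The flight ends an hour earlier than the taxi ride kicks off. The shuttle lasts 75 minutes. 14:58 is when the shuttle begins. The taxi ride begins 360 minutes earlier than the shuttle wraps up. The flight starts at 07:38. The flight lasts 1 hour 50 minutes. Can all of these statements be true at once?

The shuttle ends at 14:58 + 75 min = 16:13.
The taxi ride starts at 16:13 − 360 min = 10:13.
The flight ends at 10:13 − 60 min = 09:13.
The flight starts at 09:13 − 110 min = 07:23.
But the flight is also said to start at 07:38 — a 15-minute conflict.

No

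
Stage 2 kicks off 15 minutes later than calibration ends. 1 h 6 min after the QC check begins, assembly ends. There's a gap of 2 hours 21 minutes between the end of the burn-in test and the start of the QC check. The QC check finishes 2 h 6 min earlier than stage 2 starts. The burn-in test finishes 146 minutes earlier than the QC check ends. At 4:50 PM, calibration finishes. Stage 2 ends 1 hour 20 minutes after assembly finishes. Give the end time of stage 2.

Stage 2 starts at 4:50 PM + 15 min = 5:05 PM.
The QC check ends at 5:05 PM − 126 min = 2:59 PM.
The burn-in test ends at 2:59 PM − 146 min = 12:33 PM.
The QC check starts at 12:33 PM + 141 min = 2:54 PM.
Assembly ends at 2:54 PM + 66 min = 4:00 PM.
Stage 2 ends at 4:00 PM + 80 min = 5:20 PM.

5:20 PM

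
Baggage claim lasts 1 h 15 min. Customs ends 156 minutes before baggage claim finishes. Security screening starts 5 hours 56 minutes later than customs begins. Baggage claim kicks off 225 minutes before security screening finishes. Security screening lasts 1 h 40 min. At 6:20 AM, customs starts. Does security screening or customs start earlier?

customs

Security screening starts at 6:20 AM + 356 min = 12:16 PM.
Security screening starts at 12:16 PM and customs starts at 6:20 AM, so customs is first.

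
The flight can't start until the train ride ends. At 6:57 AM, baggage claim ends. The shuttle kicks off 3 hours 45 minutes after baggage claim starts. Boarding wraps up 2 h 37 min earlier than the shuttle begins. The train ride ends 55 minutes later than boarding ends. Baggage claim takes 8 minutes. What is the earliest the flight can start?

Baggage claim starts at 6:57 AM − 8 min = 6:49 AM.
The shuttle starts at 6:49 AM + 225 min = 10:34 AM.
Boarding ends at 10:34 AM − 157 min = 7:57 AM.
The train ride ends at 7:57 AM + 55 min = 8:52 AM.
The flight is bounded by the train ride, so the earliest it can start is 8:52 AM.

8:52 AM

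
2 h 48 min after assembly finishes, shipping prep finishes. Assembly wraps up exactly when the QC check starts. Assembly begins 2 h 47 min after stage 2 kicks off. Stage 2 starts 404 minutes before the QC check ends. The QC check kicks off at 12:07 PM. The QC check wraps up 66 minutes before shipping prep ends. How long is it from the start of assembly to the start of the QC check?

2 h 15 min

Assembly ends at 12:07 PM.
Shipping prep ends at 12:07 PM + 168 min = 2:55 PM.
The QC check ends at 2:55 PM − 66 min = 1:49 PM.
Stage 2 starts at 1:49 PM − 404 min = 7:05 AM.
Assembly starts at 7:05 AM + 167 min = 9:52 AM.
From 9:52 AM to 12:07 PM is 2 h 15 min.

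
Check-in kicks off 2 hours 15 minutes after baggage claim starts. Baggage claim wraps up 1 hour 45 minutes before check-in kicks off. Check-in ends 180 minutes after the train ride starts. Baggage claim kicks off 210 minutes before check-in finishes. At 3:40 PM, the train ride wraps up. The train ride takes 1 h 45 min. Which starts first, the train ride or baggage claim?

The train ride starts at 3:40 PM − 105 min = 1:55 PM.
Check-in ends at 1:55 PM + 180 min = 4:55 PM.
Baggage claim starts at 4:55 PM − 210 min = 1:25 PM.
The train ride starts at 1:55 PM and baggage claim starts at 1:25 PM, so baggage claim is first.

baggage claim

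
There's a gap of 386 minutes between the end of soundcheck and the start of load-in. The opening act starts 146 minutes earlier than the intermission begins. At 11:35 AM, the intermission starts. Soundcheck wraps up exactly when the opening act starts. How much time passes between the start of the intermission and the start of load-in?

The opening act starts at 11:35 AM − 146 min = 9:09 AM.
So soundcheck ends at 9:09 AM.
Load-in starts at 9:09 AM + 386 min = 3:35 PM.
From 11:35 AM to 3:35 PM is 4 hours.

4 hours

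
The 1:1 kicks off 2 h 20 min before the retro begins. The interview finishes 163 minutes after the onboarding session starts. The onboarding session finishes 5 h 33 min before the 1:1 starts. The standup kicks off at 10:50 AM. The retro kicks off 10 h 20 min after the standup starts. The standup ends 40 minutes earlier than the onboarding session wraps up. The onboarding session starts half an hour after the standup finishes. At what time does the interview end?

The retro starts at 10:50 AM + 620 min = 9:10 PM.
The 1:1 starts at 9:10 PM − 140 min = 6:50 PM.
The onboarding session ends at 6:50 PM − 333 min = 1:17 PM.
The standup ends at 1:17 PM − 40 min = 12:37 PM.
The onboarding session starts at 12:37 PM + 30 min = 1:07 PM.
The interview ends at 1:07 PM + 163 min = 3:50 PM.

3:50 PM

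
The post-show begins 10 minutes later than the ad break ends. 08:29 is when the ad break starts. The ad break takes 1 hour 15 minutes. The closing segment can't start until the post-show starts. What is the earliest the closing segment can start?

The ad break ends at 08:29 + 75 min = 09:44.
The post-show starts at 09:44 + 10 min = 09:54.
The closing segment is bounded by the post-show, so the earliest it can start is 09:54.

09:54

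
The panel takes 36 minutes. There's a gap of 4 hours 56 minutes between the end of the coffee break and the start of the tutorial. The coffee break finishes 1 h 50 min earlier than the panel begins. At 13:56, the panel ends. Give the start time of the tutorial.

16:26

The panel starts at 13:56 − 36 min = 13:20.
The coffee break ends at 13:20 − 110 min = 11:30.
The tutorial starts at 11:30 + 296 min = 16:26.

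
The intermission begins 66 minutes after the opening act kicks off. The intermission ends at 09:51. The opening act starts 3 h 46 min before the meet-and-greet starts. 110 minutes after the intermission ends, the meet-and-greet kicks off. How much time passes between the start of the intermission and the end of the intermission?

The meet-and-greet starts at 09:51 + 110 min = 11:41.
The opening act starts at 11:41 − 226 min = 07:55.
The intermission starts at 07:55 + 66 min = 09:01.
From 09:01 to 09:51 is 50 minutes.

50 minutes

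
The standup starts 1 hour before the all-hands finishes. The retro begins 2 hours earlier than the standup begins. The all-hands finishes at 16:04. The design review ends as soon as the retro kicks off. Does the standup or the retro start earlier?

the retro

The standup starts at 16:04 − 60 min = 15:04.
The retro starts at 15:04 − 120 min = 13:04.
The standup starts at 15:04 and the retro starts at 13:04, so the retro is first.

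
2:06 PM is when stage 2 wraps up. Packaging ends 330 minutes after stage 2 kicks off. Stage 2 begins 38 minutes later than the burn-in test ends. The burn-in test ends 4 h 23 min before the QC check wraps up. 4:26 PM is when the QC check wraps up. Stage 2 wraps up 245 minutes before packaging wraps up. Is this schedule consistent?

Yes

The burn-in test ends at 4:26 PM − 263 min = 12:03 PM.
Stage 2 starts at 12:03 PM + 38 min = 12:41 PM.
Packaging ends at 12:41 PM + 330 min = 6:11 PM.
Stage 2 ends at 6:11 PM − 245 min = 2:06 PM.
That matches the stated 2:06 PM, so the schedule is consistent.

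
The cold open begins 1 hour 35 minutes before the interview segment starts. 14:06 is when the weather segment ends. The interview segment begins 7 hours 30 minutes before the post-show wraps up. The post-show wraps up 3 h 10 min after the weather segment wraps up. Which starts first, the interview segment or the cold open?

the cold open

The post-show ends at 14:06 + 190 min = 17:16.
The interview segment starts at 17:16 − 450 min = 09:46.
The cold open starts at 09:46 − 95 min = 08:11.
The interview segment starts at 09:46 and the cold open starts at 08:11, so the cold open is first.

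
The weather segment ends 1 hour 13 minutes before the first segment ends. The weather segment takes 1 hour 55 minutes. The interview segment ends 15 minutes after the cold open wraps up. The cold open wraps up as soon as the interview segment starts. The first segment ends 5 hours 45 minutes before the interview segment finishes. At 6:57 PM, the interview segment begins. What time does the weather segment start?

The cold open ends at 6:57 PM.
The interview segment ends at 6:57 PM + 15 min = 7:12 PM.
The first segment ends at 7:12 PM − 345 min = 1:27 PM.
The weather segment ends at 1:27 PM − 73 min = 12:14 PM.
The weather segment starts at 12:14 PM − 115 min = 10:19 AM.

10:19 AM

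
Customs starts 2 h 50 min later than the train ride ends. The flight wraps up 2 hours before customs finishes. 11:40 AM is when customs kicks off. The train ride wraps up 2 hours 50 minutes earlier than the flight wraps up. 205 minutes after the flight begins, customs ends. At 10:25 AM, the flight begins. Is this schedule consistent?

No

Customs ends at 10:25 AM + 205 min = 1:50 PM.
The flight ends at 1:50 PM − 120 min = 11:50 AM.
The train ride ends at 11:50 AM − 170 min = 9:00 AM.
Customs starts at 9:00 AM + 170 min = 11:50 AM.
But customs is also said to start at 11:40 AM — a 10-minute conflict.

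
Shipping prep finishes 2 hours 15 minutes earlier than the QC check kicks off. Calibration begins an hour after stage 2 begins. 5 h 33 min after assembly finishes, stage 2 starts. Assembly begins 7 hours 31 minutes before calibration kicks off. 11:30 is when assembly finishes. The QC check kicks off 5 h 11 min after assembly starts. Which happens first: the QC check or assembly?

Stage 2 starts at 11:30 + 333 min = 17:03.
Calibration starts at 17:03 + 60 min = 18:03.
Assembly starts at 18:03 − 451 min = 10:32.
The QC check starts at 10:32 + 311 min = 15:43.
The QC check starts at 15:43 and assembly starts at 10:32, so assembly is first.

assembly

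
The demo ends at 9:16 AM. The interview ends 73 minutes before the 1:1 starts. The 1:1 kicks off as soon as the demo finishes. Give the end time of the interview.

The 1:1 starts at 9:16 AM.
The interview ends at 9:16 AM − 73 min = 8:03 AM.

8:03 AM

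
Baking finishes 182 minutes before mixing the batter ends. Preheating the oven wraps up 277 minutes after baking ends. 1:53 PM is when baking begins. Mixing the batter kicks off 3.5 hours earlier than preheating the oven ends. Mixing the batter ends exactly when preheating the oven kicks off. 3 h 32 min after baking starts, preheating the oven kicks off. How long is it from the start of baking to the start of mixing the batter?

97 minutes

Preheating the oven starts at 1:53 PM + 212 min = 5:25 PM.
So mixing the batter ends at 5:25 PM.
Baking ends at 5:25 PM − 182 min = 2:23 PM.
Preheating the oven ends at 2:23 PM + 277 min = 7:00 PM.
Mixing the batter starts at 7:00 PM − 210 min = 3:30 PM.
From 1:53 PM to 3:30 PM is 97 minutes.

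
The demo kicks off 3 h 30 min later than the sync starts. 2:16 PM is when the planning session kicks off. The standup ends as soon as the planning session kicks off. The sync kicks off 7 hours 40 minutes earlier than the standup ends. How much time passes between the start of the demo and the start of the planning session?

The standup ends at 2:16 PM.
The sync starts at 2:16 PM − 460 min = 6:36 AM.
The demo starts at 6:36 AM + 210 min = 10:06 AM.
From 10:06 AM to 2:16 PM is 250 minutes.

250 minutes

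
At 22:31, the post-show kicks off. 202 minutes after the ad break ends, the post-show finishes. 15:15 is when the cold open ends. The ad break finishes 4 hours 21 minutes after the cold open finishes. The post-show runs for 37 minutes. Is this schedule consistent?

No

The ad break ends at 15:15 + 261 min = 19:36.
The post-show ends at 19:36 + 202 min = 22:58.
The post-show starts at 22:58 − 37 min = 22:21.
But the post-show is also said to start at 22:31 — a 10-minute conflict.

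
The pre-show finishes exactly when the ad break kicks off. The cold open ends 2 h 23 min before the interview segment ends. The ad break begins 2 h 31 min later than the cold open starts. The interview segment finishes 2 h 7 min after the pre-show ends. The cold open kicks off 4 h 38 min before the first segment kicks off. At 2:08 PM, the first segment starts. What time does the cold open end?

The cold open starts at 2:08 PM − 278 min = 9:30 AM.
The ad break starts at 9:30 AM + 151 min = 12:01 PM.
So the pre-show ends at 12:01 PM.
The interview segment ends at 12:01 PM + 127 min = 2:08 PM.
The cold open ends at 2:08 PM − 143 min = 11:45 AM.

11:45 AM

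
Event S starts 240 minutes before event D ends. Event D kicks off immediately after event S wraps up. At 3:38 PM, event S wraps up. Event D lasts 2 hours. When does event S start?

Event D starts at 3:38 PM.
Event D ends at 3:38 PM + 120 min = 5:38 PM.
Event S starts at 5:38 PM − 240 min = 1:38 PM.

1:38 PM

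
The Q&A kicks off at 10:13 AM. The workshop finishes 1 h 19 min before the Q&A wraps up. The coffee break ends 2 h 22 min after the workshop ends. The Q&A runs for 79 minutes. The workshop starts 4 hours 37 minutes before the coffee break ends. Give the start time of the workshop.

7:58 AM

The Q&A ends at 10:13 AM + 79 min = 11:32 AM.
The workshop ends at 11:32 AM − 79 min = 10:13 AM.
The coffee break ends at 10:13 AM + 142 min = 12:35 PM.
The workshop starts at 12:35 PM − 277 min = 7:58 AM.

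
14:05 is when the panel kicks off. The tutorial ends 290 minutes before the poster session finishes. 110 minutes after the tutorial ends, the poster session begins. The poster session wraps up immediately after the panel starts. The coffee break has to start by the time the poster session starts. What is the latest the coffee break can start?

11:05

The poster session ends at 14:05.
The tutorial ends at 14:05 − 290 min = 09:15.
The poster session starts at 09:15 + 110 min = 11:05.
The coffee break is bounded by the poster session, so the latest it can start is 11:05.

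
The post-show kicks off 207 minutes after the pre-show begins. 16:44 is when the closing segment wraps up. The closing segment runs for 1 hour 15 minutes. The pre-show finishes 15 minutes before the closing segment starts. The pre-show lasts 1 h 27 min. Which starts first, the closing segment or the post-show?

The closing segment starts at 16:44 − 75 min = 15:29.
The pre-show ends at 15:29 − 15 min = 15:14.
The pre-show starts at 15:14 − 87 min = 13:47.
The post-show starts at 13:47 + 207 min = 17:14.
The closing segment starts at 15:29 and the post-show starts at 17:14, so the closing segment is first.

the closing segment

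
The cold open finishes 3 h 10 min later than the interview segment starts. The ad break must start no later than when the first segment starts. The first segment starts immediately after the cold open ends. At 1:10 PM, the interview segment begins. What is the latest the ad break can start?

4:20 PM

The cold open ends at 1:10 PM + 190 min = 4:20 PM.
So the first segment starts at 4:20 PM.
The ad break is bounded by the first segment, so the latest it can start is 4:20 PM.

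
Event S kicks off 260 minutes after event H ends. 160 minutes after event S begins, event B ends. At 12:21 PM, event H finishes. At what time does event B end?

7:21 PM

Event S starts at 12:21 PM + 260 min = 4:41 PM.
Event B ends at 4:41 PM + 160 min = 7:21 PM.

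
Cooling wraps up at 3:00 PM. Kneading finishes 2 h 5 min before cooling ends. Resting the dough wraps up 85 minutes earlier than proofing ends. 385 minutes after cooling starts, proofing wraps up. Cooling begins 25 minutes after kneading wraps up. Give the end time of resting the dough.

6:20 PM

Kneading ends at 3:00 PM − 125 min = 12:55 PM.
Cooling starts at 12:55 PM + 25 min = 1:20 PM.
Proofing ends at 1:20 PM + 385 min = 7:45 PM.
Resting the dough ends at 7:45 PM − 85 min = 6:20 PM.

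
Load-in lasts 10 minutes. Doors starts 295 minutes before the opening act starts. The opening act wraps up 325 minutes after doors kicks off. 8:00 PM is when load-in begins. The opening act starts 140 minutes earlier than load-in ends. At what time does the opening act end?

Load-in ends at 8:00 PM + 10 min = 8:10 PM.
The opening act starts at 8:10 PM − 140 min = 5:50 PM.
Doors starts at 5:50 PM − 295 min = 12:55 PM.
The opening act ends at 12:55 PM + 325 min = 6:20 PM.

6:20 PM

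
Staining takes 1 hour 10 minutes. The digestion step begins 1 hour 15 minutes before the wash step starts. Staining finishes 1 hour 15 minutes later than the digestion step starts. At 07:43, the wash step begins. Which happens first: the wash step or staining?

The digestion step starts at 07:43 − 75 min = 06:28.
Staining ends at 06:28 + 75 min = 07:43.
Staining starts at 07:43 − 70 min = 06:33.
The wash step starts at 07:43 and staining starts at 06:33, so staining is first.

staining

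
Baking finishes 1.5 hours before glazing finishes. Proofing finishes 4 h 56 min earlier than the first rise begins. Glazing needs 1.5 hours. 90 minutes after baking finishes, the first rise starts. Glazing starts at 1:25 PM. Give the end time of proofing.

Glazing ends at 1:25 PM + 90 min = 2:55 PM.
Baking ends at 2:55 PM − 90 min = 1:25 PM.
The first rise starts at 1:25 PM + 90 min = 2:55 PM.
Proofing ends at 2:55 PM − 296 min = 9:59 AM.

9:59 AM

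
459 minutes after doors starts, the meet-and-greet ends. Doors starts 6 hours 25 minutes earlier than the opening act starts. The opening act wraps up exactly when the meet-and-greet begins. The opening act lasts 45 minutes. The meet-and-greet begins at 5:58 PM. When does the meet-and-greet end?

6:27 PM

The opening act ends at 5:58 PM.
The opening act starts at 5:58 PM − 45 min = 5:13 PM.
Doors starts at 5:13 PM − 385 min = 10:48 AM.
The meet-and-greet ends at 10:48 AM + 459 min = 6:27 PM.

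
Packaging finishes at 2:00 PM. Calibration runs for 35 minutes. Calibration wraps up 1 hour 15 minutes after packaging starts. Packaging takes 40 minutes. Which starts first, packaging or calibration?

Packaging starts at 2:00 PM − 40 min = 1:20 PM.
Calibration ends at 1:20 PM + 75 min = 2:35 PM.
Calibration starts at 2:35 PM − 35 min = 2:00 PM.
Packaging starts at 1:20 PM and calibration starts at 2:00 PM, so packaging is first.

packaging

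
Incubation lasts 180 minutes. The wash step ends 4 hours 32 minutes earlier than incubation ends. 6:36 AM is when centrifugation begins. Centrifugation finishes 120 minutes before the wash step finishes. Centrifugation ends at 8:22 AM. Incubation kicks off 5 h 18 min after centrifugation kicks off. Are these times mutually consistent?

Yes

Incubation starts at 6:36 AM + 318 min = 11:54 AM.
Incubation ends at 11:54 AM + 180 min = 2:54 PM.
The wash step ends at 2:54 PM − 272 min = 10:22 AM.
Centrifugation ends at 10:22 AM − 120 min = 8:22 AM.
That matches the stated 8:22 AM, so the schedule is consistent.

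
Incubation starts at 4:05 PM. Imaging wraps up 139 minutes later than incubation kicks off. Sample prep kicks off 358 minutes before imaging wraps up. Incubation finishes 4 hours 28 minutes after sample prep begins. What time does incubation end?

Imaging ends at 4:05 PM + 139 min = 6:24 PM.
Sample prep starts at 6:24 PM − 358 min = 12:26 PM.
Incubation ends at 12:26 PM + 268 min = 4:54 PM.

4:54 PM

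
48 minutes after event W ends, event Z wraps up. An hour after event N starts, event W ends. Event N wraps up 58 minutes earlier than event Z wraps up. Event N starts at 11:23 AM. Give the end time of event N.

Event W ends at 11:23 AM + 60 min = 12:23 PM.
Event Z ends at 12:23 PM + 48 min = 1:11 PM.
Event N ends at 1:11 PM − 58 min = 12:13 PM.

12:13 PM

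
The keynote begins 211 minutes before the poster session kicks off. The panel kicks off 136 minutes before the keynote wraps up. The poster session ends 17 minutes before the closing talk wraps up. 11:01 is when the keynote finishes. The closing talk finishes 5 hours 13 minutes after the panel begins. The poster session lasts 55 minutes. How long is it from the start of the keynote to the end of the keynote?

The panel starts at 11:01 − 136 min = 08:45.
The closing talk ends at 08:45 + 313 min = 13:58.
The poster session ends at 13:58 − 17 min = 13:41.
The poster session starts at 13:41 − 55 min = 12:46.
The keynote starts at 12:46 − 211 min = 09:15.
From 09:15 to 11:01 is 1 hour 46 minutes.

1 hour 46 minutes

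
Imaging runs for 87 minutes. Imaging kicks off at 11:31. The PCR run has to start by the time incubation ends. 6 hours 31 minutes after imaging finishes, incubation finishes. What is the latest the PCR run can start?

19:29

Imaging ends at 11:31 + 87 min = 12:58.
Incubation ends at 12:58 + 391 min = 19:29.
The PCR run is bounded by incubation, so the latest it can start is 19:29.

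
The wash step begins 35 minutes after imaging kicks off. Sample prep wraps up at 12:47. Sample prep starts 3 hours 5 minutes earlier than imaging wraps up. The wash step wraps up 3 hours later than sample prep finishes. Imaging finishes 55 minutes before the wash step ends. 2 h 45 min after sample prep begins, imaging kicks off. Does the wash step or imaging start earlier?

imaging

The wash step ends at 12:47 + 180 min = 15:47.
Imaging ends at 15:47 − 55 min = 14:52.
Sample prep starts at 14:52 − 185 min = 11:47.
Imaging starts at 11:47 + 165 min = 14:32.
The wash step starts at 14:32 + 35 min = 15:07.
The wash step starts at 15:07 and imaging starts at 14:32, so imaging is first.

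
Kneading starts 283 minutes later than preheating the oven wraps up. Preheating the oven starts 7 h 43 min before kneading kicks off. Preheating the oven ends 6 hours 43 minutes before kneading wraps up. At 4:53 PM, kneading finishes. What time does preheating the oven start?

7:10 AM

Preheating the oven ends at 4:53 PM − 403 min = 10:10 AM.
Kneading starts at 10:10 AM + 283 min = 2:53 PM.
Preheating the oven starts at 2:53 PM − 463 min = 7:10 AM.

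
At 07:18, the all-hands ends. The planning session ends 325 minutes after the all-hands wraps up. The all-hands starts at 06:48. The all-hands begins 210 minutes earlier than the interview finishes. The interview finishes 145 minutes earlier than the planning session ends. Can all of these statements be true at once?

The planning session ends at 07:18 + 325 min = 12:43.
The interview ends at 12:43 − 145 min = 10:18.
The all-hands starts at 10:18 − 210 min = 06:48.
That matches the stated 06:48, so the schedule is consistent.

Yes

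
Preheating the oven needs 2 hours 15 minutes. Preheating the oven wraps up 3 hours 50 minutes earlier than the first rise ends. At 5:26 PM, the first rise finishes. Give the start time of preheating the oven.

11:21 AM

Preheating the oven ends at 5:26 PM − 230 min = 1:36 PM.
Preheating the oven starts at 1:36 PM − 135 min = 11:21 AM.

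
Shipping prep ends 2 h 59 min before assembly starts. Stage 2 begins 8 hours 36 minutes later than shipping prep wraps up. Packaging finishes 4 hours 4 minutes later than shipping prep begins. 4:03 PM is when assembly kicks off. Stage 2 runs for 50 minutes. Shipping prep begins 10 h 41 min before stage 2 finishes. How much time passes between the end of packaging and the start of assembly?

Shipping prep ends at 4:03 PM − 179 min = 1:04 PM.
Stage 2 starts at 1:04 PM + 516 min = 9:40 PM.
Stage 2 ends at 9:40 PM + 50 min = 10:30 PM.
Shipping prep starts at 10:30 PM − 641 min = 11:49 AM.
Packaging ends at 11:49 AM + 244 min = 3:53 PM.
From 3:53 PM to 4:03 PM is 10 minutes.

10 minutes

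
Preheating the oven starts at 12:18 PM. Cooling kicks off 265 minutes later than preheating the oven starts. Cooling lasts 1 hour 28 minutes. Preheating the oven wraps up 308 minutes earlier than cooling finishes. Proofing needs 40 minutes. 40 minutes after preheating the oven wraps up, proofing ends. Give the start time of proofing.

1:03 PM

Cooling starts at 12:18 PM + 265 min = 4:43 PM.
Cooling ends at 4:43 PM + 88 min = 6:11 PM.
Preheating the oven ends at 6:11 PM − 308 min = 1:03 PM.
Proofing ends at 1:03 PM + 40 min = 1:43 PM.
Proofing starts at 1:43 PM − 40 min = 1:03 PM.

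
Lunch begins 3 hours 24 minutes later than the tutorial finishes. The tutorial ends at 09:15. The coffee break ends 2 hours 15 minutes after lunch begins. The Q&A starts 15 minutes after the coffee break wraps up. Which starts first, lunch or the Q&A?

Lunch starts at 09:15 + 204 min = 12:39.
The coffee break ends at 12:39 + 135 min = 14:54.
The Q&A starts at 14:54 + 15 min = 15:09.
Lunch starts at 12:39 and the Q&A starts at 15:09, so lunch is first.

lunch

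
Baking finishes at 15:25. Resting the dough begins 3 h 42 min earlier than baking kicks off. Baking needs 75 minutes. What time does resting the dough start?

Baking starts at 15:25 − 75 min = 14:10.
Resting the dough starts at 14:10 − 222 min = 10:28.

10:28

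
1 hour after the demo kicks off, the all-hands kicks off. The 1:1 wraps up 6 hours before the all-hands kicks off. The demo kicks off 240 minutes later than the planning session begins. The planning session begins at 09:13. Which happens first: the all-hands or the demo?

The demo starts at 09:13 + 240 min = 13:13.
The all-hands starts at 13:13 + 60 min = 14:13.
The all-hands starts at 14:13 and the demo starts at 13:13, so the demo is first.

the demo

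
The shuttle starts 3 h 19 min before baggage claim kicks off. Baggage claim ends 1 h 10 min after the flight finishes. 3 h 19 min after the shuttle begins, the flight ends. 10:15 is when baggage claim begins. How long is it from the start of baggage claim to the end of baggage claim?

The shuttle starts at 10:15 − 199 min = 06:56.
The flight ends at 06:56 + 199 min = 10:15.
Baggage claim ends at 10:15 + 70 min = 11:25.
From 10:15 to 11:25 is 70 minutes.

70 minutes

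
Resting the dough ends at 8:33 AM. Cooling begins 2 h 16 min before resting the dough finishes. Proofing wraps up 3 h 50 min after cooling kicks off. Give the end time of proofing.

Cooling starts at 8:33 AM − 136 min = 6:17 AM.
Proofing ends at 6:17 AM + 230 min = 10:07 AM.

10:07 AM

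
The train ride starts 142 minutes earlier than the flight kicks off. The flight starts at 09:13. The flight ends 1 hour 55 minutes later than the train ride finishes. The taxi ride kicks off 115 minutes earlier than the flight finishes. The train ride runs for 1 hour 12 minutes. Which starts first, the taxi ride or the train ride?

the train ride

The train ride starts at 09:13 − 142 min = 06:51.
The train ride ends at 06:51 + 72 min = 08:03.
The flight ends at 08:03 + 115 min = 09:58.
The taxi ride starts at 09:58 − 115 min = 08:03.
The taxi ride starts at 08:03 and the train ride starts at 06:51, so the train ride is first.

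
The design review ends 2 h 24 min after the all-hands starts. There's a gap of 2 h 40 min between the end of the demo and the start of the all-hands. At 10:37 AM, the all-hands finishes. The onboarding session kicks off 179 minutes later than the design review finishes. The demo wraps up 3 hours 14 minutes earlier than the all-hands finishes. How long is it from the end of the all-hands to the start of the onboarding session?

The demo ends at 10:37 AM − 194 min = 7:23 AM.
The all-hands starts at 7:23 AM + 160 min = 10:03 AM.
The design review ends at 10:03 AM + 144 min = 12:27 PM.
The onboarding session starts at 12:27 PM + 179 min = 3:26 PM.
From 10:37 AM to 3:26 PM is 4 h 49 min.

4 h 49 min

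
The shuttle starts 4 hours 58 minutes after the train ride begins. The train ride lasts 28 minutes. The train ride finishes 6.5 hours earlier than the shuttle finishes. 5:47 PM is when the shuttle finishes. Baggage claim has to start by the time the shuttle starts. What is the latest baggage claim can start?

3:47 PM

The train ride ends at 5:47 PM − 390 min = 11:17 AM.
The train ride starts at 11:17 AM − 28 min = 10:49 AM.
The shuttle starts at 10:49 AM + 298 min = 3:47 PM.
Baggage claim is bounded by the shuttle, so the latest it can start is 3:47 PM.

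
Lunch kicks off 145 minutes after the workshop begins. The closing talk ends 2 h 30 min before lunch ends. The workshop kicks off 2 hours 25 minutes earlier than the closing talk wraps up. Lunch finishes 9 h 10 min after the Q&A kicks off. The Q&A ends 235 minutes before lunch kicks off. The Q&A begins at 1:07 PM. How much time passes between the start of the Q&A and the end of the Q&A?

Lunch ends at 1:07 PM + 550 min = 10:17 PM.
The closing talk ends at 10:17 PM − 150 min = 7:47 PM.
The workshop starts at 7:47 PM − 145 min = 5:22 PM.
Lunch starts at 5:22 PM + 145 min = 7:47 PM.
The Q&A ends at 7:47 PM − 235 min = 3:52 PM.
From 1:07 PM to 3:52 PM is 2 hours 45 minutes.

2 hours 45 minutes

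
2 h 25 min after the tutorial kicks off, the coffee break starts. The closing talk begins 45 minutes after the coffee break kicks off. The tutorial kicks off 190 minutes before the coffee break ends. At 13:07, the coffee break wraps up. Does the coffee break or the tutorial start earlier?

The tutorial starts at 13:07 − 190 min = 09:57.
The coffee break starts at 09:57 + 145 min = 12:22.
The coffee break starts at 12:22 and the tutorial starts at 09:57, so the tutorial is first.

the tutorial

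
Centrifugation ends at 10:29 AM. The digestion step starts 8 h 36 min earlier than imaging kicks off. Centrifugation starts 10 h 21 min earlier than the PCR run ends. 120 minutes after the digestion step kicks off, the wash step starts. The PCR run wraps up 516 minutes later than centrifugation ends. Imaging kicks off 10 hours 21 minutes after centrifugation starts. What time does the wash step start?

12:29 PM

The PCR run ends at 10:29 AM + 516 min = 7:05 PM.
Centrifugation starts at 7:05 PM − 621 min = 8:44 AM.
Imaging starts at 8:44 AM + 621 min = 7:05 PM.
The digestion step starts at 7:05 PM − 516 min = 10:29 AM.
The wash step starts at 10:29 AM + 120 min = 12:29 PM.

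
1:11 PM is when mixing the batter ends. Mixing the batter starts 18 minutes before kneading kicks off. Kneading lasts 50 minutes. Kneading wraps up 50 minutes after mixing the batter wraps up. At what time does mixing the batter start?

Kneading ends at 1:11 PM + 50 min = 2:01 PM.
Kneading starts at 2:01 PM − 50 min = 1:11 PM.
Mixing the batter starts at 1:11 PM − 18 min = 12:53 PM.

12:53 PM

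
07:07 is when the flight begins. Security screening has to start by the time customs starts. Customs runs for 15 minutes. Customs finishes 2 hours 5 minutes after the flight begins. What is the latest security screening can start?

Customs ends at 07:07 + 125 min = 09:12.
Customs starts at 09:12 − 15 min = 08:57.
Security screening is bounded by customs, so the latest it can start is 08:57.

08:57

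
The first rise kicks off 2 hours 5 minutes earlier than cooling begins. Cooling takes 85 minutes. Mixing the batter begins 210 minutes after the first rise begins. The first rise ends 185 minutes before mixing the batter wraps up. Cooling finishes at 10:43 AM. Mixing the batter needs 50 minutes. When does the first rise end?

Cooling starts at 10:43 AM − 85 min = 9:18 AM.
The first rise starts at 9:18 AM − 125 min = 7:13 AM.
Mixing the batter starts at 7:13 AM + 210 min = 10:43 AM.
Mixing the batter ends at 10:43 AM + 50 min = 11:33 AM.
The first rise ends at 11:33 AM − 185 min = 8:28 AM.

8:28 AM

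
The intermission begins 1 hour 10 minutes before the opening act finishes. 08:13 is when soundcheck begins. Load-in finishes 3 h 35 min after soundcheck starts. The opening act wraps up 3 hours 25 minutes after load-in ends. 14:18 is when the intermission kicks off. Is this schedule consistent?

No

Load-in ends at 08:13 + 215 min = 11:48.
The opening act ends at 11:48 + 205 min = 15:13.
The intermission starts at 15:13 − 70 min = 14:03.
But the intermission is also said to start at 14:18 — a 15-minute conflict.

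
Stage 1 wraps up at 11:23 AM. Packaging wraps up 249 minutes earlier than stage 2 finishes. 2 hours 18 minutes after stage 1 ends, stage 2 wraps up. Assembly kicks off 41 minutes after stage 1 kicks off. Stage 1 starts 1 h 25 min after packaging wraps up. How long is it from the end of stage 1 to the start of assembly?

Stage 2 ends at 11:23 AM + 138 min = 1:41 PM.
Packaging ends at 1:41 PM − 249 min = 9:32 AM.
Stage 1 starts at 9:32 AM + 85 min = 10:57 AM.
Assembly starts at 10:57 AM + 41 min = 11:38 AM.
From 11:23 AM to 11:38 AM is 15 minutes.

15 minutes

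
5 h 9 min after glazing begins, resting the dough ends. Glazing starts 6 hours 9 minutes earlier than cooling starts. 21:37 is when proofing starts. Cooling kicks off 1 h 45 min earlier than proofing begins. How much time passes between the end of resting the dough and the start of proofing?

Cooling starts at 21:37 − 105 min = 19:52.
Glazing starts at 19:52 − 369 min = 13:43.
Resting the dough ends at 13:43 + 309 min = 18:52.
From 18:52 to 21:37 is 2 h 45 min.

2 h 45 min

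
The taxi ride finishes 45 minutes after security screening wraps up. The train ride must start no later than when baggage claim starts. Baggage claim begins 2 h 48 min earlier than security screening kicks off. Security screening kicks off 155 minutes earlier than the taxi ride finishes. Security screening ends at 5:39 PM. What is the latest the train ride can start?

The taxi ride ends at 5:39 PM + 45 min = 6:24 PM.
Security screening starts at 6:24 PM − 155 min = 3:49 PM.
Baggage claim starts at 3:49 PM − 168 min = 1:01 PM.
The train ride is bounded by baggage claim, so the latest it can start is 1:01 PM.

1:01 PM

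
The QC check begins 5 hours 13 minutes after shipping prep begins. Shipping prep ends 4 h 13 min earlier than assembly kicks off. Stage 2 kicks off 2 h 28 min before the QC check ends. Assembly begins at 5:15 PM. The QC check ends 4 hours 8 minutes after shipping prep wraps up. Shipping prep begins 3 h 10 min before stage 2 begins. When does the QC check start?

4:45 PM

Shipping prep ends at 5:15 PM − 253 min = 1:02 PM.
The QC check ends at 1:02 PM + 248 min = 5:10 PM.
Stage 2 starts at 5:10 PM − 148 min = 2:42 PM.
Shipping prep starts at 2:42 PM − 190 min = 11:32 AM.
The QC check starts at 11:32 AM + 313 min = 4:45 PM.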